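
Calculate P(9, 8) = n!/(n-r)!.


P(9,8) = 9!/1!
= 362880/1
= 362880

P(9,8) = 362880


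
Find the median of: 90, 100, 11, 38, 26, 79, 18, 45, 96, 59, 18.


Sorted: 11, 18, 18, 26, 38, 45, 59, 79, 90, 96, 100
n = 11 (odd)
Middle value = 45

Median = 45


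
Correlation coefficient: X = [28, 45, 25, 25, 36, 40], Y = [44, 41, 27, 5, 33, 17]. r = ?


Mean X = 33.1667, Mean Y = 27.8333
SD X = 7.690181, SD Y = 13.545192
Cov = 34.361111
r = 34.361111/(7.690181*13.545192) = 0.3299

r = 0.3299


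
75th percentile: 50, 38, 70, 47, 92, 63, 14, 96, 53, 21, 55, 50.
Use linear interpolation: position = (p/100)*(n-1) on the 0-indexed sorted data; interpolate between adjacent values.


Sorted: 14, 21, 38, 47, 50, 50, 53, 55, 63, 70, 92, 96
n = 12
Index = 75/100 * 11 = 8.2500
Lower = data[8] = 63, Upper = data[9] = 70
P75 = 63 + 0.2500*(7) = 64.7500

P75 = 64.7500


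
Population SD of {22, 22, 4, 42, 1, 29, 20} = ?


Mean = 20.0000
Variance = 170.0000
SD = sqrt(170.0000) = 13.0384

SD = 13.0384


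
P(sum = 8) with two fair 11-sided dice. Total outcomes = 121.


Total outcomes = 11×11 = 121
Favorable (sum = 8): 7
P = 7/121 = 0.0579

P = 0.0579


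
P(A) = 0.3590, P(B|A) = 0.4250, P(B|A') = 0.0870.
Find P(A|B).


P(B) = P(B|A)*P(A) + P(B|A')*P(A')
= 0.4250*0.3590 + 0.0870*0.6410
= 0.152575 + 0.055767 = 0.208342
P(A|B) = 0.152575/0.208342 = 0.7323

P(A|B) = 0.7323


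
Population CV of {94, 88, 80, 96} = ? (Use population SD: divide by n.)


Mean = 89.5000
SD = 6.2249
CV = (6.2249/89.5000)*100 = 6.9553%

CV = 6.9553%


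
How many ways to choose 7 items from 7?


C(7,7) = 7!/(7! × 0!)
= 5040/(5040 × 1)
= 1

C(7,7) = 1


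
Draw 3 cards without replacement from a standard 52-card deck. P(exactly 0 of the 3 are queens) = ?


Hypergeometric: P(X=0) = C(4,0)·C(48,3) / C(52,3)
= 1 × 17296 / 22100
= 17296/22100 = 0.7826

P = 0.7826


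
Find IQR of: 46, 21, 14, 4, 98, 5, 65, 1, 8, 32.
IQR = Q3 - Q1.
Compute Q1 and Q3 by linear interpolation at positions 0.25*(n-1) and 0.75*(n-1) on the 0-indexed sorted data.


Sorted: 1, 4, 5, 8, 14, 21, 32, 46, 65, 98
Q1 (25th %ile) = 5.7500
Q3 (75th %ile) = 42.5000
IQR = 42.5000 - 5.7500 = 36.7500

IQR = 36.7500


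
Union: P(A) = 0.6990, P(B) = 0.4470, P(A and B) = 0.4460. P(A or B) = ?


P(A∪B) = 0.6990 + 0.4470 - 0.4460
= 1.1460 - 0.4460
= 0.7000

P(A∪B) = 0.7000


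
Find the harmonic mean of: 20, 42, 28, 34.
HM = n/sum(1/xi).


Sum of reciprocals = 1/20 + 1/42 + 1/28 + 1/34 = 0.138936
HM = 4/0.138936 = 28.7903

HM = 28.7903


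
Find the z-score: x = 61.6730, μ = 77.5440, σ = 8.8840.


z = (61.6730 - 77.5440)/8.8840
= -15.8710/8.8840
= -1.7865

z = -1.7865


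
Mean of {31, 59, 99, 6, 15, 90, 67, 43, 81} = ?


Sum = 31 + 59 + 99 + 6 + 15 + 90 + 67 + 43 + 81 = 491
n = 9
Mean = 491/9 = 54.5556

Mean = 54.5556


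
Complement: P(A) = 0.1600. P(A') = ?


P(not A) = 1 - 0.1600 = 0.8400

P(not A) = 0.8400


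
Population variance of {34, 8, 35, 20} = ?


Mean = 24.2500
Squared deviations: 95.0625, 264.0625, 115.5625, 18.0625
Sum = 492.7500
Variance = 492.7500/4 = 123.1875

Variance = 123.1875


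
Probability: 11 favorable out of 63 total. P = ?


P = 11/63 = 0.1746

P = 0.1746


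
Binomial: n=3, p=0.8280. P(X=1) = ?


C(3,1) = 3
p^1 = 0.828000
(1-p)^2 = 0.029584
P = 3 * 0.828000 * 0.029584 = 0.0735

P(X=1) = 0.0735


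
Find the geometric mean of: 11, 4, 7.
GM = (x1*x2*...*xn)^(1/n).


Product = 11 × 4 × 7 = 308
GM = 308^(1/3) = 6.7533

GM = 6.7533


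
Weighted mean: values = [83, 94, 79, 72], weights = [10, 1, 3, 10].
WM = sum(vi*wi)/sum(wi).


Numerator = 83*10 + 94*1 + 79*3 + 72*10 = 1881
Denominator = 10 + 1 + 3 + 10 = 24
WM = 1881/24 = 78.3750

WM = 78.3750


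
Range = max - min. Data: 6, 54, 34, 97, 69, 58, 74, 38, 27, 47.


Max = 97, Min = 6
Range = 97 - 6 = 91

Range = 91


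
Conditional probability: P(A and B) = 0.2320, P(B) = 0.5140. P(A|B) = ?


P(A|B) = 0.2320/0.5140 = 0.4514

P(A|B) = 0.4514


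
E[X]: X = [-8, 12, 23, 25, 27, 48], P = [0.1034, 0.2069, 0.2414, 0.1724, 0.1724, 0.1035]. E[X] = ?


E[X] = -8*0.1034 + 12*0.2069 + 23*0.2414 + 25*0.1724 + 27*0.1724 + 48*0.1035
= -0.8272 + 2.4828 + 5.5522 + 4.3100 + 4.6548 + 4.9680
= 21.1406

E[X] = 21.1406


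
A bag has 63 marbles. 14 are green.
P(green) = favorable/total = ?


P = 14/63 = 0.2222

P = 0.2222


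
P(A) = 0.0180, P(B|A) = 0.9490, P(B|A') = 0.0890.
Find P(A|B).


P(B) = P(B|A)*P(A) + P(B|A')*P(A')
= 0.9490*0.0180 + 0.0890*0.9820
= 0.017082 + 0.087398 = 0.104480
P(A|B) = 0.017082/0.104480 = 0.1635

P(A|B) = 0.1635


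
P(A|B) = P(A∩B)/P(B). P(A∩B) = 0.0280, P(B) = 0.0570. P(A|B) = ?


P(A|B) = 0.0280/0.0570 = 0.4912

P(A|B) = 0.4912


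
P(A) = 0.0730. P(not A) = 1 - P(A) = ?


P(not A) = 1 - 0.0730 = 0.9270

P(not A) = 0.9270


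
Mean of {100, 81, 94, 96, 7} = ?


Sum = 100 + 81 + 94 + 96 + 7 = 378
n = 5
Mean = 378/5 = 75.6000

Mean = 75.6000


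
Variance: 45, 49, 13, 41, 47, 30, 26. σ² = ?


Mean = 35.8571
Squared deviations: 83.5918, 172.7347, 522.4490, 26.4490, 124.1633, 34.3061, 97.1633
Sum = 1060.8571
Variance = 1060.8571/7 = 151.5510

Variance = 151.5510


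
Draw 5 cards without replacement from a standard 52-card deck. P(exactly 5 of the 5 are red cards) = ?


Hypergeometric: P(X=5) = C(26,5)·C(26,0) / C(52,5)
= 65780 × 1 / 2598960
= 65780/2598960 = 0.0253

P = 0.0253


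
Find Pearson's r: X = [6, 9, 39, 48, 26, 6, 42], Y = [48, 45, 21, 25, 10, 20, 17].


Mean X = 25.1429, Mean Y = 26.5714
SD X = 16.872874, SD Y = 13.318699
Cov = -124.367347
r = -124.367347/(16.872874*13.318699) = -0.5534

r = -0.5534


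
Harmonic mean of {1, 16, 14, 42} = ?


Sum of reciprocals = 1/1 + 1/16 + 1/14 + 1/42 = 1.157738
HM = 4/1.157738 = 3.4550

HM = 3.4550


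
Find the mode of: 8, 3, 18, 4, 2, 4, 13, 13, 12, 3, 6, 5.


Frequencies: 2:1, 3:2, 4:2, 5:1, 6:1, 8:1, 12:1, 13:2, 18:1
Max frequency = 2
Mode = 3, 4, 13

Mode = 3, 4, 13


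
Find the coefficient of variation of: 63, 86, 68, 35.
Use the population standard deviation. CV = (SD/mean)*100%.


Mean = 63.0000
SD = 18.2893
CV = (18.2893/63.0000)*100 = 29.0307%

CV = 29.0307%


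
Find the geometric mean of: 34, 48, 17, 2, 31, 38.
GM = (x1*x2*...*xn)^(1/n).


Product = 34 × 48 × 17 × 2 × 31 × 38 = 65364864
GM = 65364864^(1/6) = 20.0705

GM = 20.0705


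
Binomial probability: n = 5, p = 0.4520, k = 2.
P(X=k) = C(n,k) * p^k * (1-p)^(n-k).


C(5,2) = 10
p^2 = 0.204304
(1-p)^3 = 0.164567
P = 10 * 0.204304 * 0.164567 = 0.3362

P(X=2) = 0.3362


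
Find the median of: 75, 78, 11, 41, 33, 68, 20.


Sorted: 11, 20, 33, 41, 68, 75, 78
n = 7 (odd)
Middle value = 41

Median = 41


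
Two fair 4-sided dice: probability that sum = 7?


Total outcomes = 4×4 = 16
Favorable (sum = 7): 2
P = 2/16 = 0.1250

P = 0.1250


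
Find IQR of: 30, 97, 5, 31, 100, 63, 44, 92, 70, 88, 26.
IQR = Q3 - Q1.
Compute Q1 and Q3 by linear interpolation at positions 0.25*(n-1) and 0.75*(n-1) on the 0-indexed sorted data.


Sorted: 5, 26, 30, 31, 44, 63, 70, 88, 92, 97, 100
Q1 (25th %ile) = 30.5000
Q3 (75th %ile) = 90.0000
IQR = 90.0000 - 30.5000 = 59.5000

IQR = 59.5000


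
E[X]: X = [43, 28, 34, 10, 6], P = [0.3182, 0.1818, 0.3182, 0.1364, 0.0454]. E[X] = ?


E[X] = 43*0.3182 + 28*0.1818 + 34*0.3182 + 10*0.1364 + 6*0.0454
= 13.6826 + 5.0904 + 10.8188 + 1.3640 + 0.2724
= 31.2282

E[X] = 31.2282


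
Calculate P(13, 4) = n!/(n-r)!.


P(13,4) = 13!/9!
= 6227020800/362880
= 17160

P(13,4) = 17160


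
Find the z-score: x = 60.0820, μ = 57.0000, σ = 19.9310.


z = (60.0820 - 57.0000)/19.9310
= 3.0820/19.9310
= 0.1546

z = 0.1546


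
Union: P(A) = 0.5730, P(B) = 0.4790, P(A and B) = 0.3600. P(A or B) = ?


P(A∪B) = 0.5730 + 0.4790 - 0.3600
= 1.0520 - 0.3600
= 0.6920

P(A∪B) = 0.6920


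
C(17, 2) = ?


C(17,2) = 17!/(2! × 15!)
= 355687428096000/(2 × 1307674368000)
= 136

C(17,2) = 136


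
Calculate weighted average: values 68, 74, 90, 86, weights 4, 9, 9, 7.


Numerator = 68*4 + 74*9 + 90*9 + 86*7 = 2350
Denominator = 4 + 9 + 9 + 7 = 29
WM = 2350/29 = 81.0345

WM = 81.0345


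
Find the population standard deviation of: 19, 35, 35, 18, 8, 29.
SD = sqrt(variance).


Mean = 24.0000
Variance = 97.3333
SD = sqrt(97.3333) = 9.8658

SD = 9.8658


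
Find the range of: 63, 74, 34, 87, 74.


Max = 87, Min = 34
Range = 87 - 34 = 53

Range = 53


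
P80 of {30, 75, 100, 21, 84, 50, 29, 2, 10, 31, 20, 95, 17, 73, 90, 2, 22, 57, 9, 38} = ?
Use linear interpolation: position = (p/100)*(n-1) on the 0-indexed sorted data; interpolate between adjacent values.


Sorted: 2, 2, 9, 10, 17, 20, 21, 22, 29, 30, 31, 38, 50, 57, 73, 75, 84, 90, 95, 100
n = 20
Index = 80/100 * 19 = 15.2000
Lower = data[15] = 75, Upper = data[16] = 84
P80 = 75 + 0.2000*(9) = 76.8000

P80 = 76.8000


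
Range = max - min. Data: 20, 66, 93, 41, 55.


Max = 93, Min = 20
Range = 93 - 20 = 73

Range = 73


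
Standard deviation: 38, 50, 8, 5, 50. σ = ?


Mean = 30.2000
Variance = 394.5600
SD = sqrt(394.5600) = 19.8635

SD = 19.8635


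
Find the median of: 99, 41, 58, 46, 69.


Sorted: 41, 46, 58, 69, 99
n = 5 (odd)
Middle value = 58

Median = 58


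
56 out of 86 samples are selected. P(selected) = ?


P = 56/86 = 0.6512

P = 0.6512


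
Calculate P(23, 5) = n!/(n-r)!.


P(23,5) = 23!/18!
= 25852016738884976640000/6402373705728000
= 4037880

P(23,5) = 4037880


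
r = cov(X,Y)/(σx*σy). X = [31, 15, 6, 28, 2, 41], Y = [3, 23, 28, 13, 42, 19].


Mean X = 20.5000, Mean Y = 21.3333
SD X = 13.961256, SD Y = 12.147245
Cov = -131.833333
r = -131.833333/(13.961256*12.147245) = -0.7774

r = -0.7774


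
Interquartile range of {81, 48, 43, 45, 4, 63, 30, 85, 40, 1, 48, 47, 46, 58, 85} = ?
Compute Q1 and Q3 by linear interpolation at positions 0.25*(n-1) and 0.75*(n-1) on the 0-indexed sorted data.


Sorted: 1, 4, 30, 40, 43, 45, 46, 47, 48, 48, 58, 63, 81, 85, 85
Q1 (25th %ile) = 41.5000
Q3 (75th %ile) = 60.5000
IQR = 60.5000 - 41.5000 = 19.0000

IQR = 19.0000


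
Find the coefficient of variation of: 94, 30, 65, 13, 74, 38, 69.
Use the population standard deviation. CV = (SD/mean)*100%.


Mean = 54.7143
SD = 26.3369
CV = (26.3369/54.7143)*100 = 48.1353%

CV = 48.1353%


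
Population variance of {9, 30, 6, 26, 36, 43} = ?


Mean = 25.0000
Squared deviations: 256.0000, 25.0000, 361.0000, 1.0000, 121.0000, 324.0000
Sum = 1088.0000
Variance = 1088.0000/6 = 181.3333

Variance = 181.3333


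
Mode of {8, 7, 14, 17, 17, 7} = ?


Frequencies: 7:2, 8:1, 14:1, 17:2
Max frequency = 2
Mode = 7, 17

Mode = 7, 17


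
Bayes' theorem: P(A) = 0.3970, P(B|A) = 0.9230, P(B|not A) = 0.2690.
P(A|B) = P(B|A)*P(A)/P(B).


P(B) = P(B|A)*P(A) + P(B|A')*P(A')
= 0.9230*0.3970 + 0.2690*0.6030
= 0.366431 + 0.162207 = 0.528638
P(A|B) = 0.366431/0.528638 = 0.6932

P(A|B) = 0.6932


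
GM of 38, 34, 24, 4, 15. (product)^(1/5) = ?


Product = 38 × 34 × 24 × 4 × 15 = 1860480
GM = 1860480^(1/5) = 17.9442

GM = 17.9442


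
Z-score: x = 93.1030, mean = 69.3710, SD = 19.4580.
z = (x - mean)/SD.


z = (93.1030 - 69.3710)/19.4580
= 23.7320/19.4580
= 1.2197

z = 1.2197


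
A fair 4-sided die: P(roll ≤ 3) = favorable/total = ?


Favorable outcomes (roll ≤ 3): 3
Total outcomes = 4
P = 3/4 = 0.7500

P = 0.7500


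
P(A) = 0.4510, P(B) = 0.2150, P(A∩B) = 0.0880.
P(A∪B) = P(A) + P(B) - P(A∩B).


P(A∪B) = 0.4510 + 0.2150 - 0.0880
= 0.6660 - 0.0880
= 0.5780

P(A∪B) = 0.5780


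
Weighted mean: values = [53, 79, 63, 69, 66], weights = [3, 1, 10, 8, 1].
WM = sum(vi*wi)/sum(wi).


Numerator = 53*3 + 79*1 + 63*10 + 69*8 + 66*1 = 1486
Denominator = 3 + 1 + 10 + 8 + 1 = 23
WM = 1486/23 = 64.6087

WM = 64.6087


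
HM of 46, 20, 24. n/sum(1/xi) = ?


Sum of reciprocals = 1/46 + 1/20 + 1/24 = 0.113406
HM = 3/0.113406 = 26.4537

HM = 26.4537


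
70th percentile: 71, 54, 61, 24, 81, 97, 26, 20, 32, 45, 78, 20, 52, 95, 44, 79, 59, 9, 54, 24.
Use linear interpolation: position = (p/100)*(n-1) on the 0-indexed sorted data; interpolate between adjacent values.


Sorted: 9, 20, 20, 24, 24, 26, 32, 44, 45, 52, 54, 54, 59, 61, 71, 78, 79, 81, 95, 97
n = 20
Index = 70/100 * 19 = 13.3000
Lower = data[13] = 61, Upper = data[14] = 71
P70 = 61 + 0.3000*(10) = 64.0000

P70 = 64.0000


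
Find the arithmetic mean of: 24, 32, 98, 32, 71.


Sum = 24 + 32 + 98 + 32 + 71 = 257
n = 5
Mean = 257/5 = 51.4000

Mean = 51.4000


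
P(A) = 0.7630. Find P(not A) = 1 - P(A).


P(not A) = 1 - 0.7630 = 0.2370

P(not A) = 0.2370


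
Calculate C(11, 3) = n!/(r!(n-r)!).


C(11,3) = 11!/(3! × 8!)
= 39916800/(6 × 40320)
= 165

C(11,3) = 165


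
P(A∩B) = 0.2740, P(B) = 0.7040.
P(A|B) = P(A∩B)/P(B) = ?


P(A|B) = 0.2740/0.7040 = 0.3892

P(A|B) = 0.3892


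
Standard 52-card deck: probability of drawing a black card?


26 black cards in 52 cards
P = 26/52 = 0.5000

P = 0.5000


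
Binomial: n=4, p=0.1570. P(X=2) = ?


C(4,2) = 6
p^2 = 0.024649
(1-p)^2 = 0.710649
P = 6 * 0.024649 * 0.710649 = 0.1051

P(X=2) = 0.1051


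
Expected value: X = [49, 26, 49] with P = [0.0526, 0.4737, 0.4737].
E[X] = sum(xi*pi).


E[X] = 49*0.0526 + 26*0.4737 + 49*0.4737
= 2.5774 + 12.3162 + 23.2113
= 38.1049

E[X] = 38.1049


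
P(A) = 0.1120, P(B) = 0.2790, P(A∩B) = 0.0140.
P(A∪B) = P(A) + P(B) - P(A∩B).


P(A∪B) = 0.1120 + 0.2790 - 0.0140
= 0.3910 - 0.0140
= 0.3770

P(A∪B) = 0.3770


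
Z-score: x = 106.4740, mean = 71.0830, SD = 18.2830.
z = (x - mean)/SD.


z = (106.4740 - 71.0830)/18.2830
= 35.3910/18.2830
= 1.9357

z = 1.9357


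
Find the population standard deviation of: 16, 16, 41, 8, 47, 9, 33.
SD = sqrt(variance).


Mean = 24.2857
Variance = 215.3469
SD = sqrt(215.3469) = 14.6747

SD = 14.6747


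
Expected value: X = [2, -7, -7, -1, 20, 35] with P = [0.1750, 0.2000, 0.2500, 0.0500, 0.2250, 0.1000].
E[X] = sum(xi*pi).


E[X] = 2*0.1750 - 7*0.2000 - 7*0.2500 - 1*0.0500 + 20*0.2250 + 35*0.1000
= 0.3500 - 1.4000 - 1.7500 - 0.0500 + 4.5000 + 3.5000
= 5.1500

E[X] = 5.1500


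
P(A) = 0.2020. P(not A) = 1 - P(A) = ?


P(not A) = 1 - 0.2020 = 0.7980

P(not A) = 0.7980


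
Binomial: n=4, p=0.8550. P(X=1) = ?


C(4,1) = 4
p^1 = 0.855000
(1-p)^3 = 0.003049
P = 4 * 0.855000 * 0.003049 = 0.0104

P(X=1) = 0.0104


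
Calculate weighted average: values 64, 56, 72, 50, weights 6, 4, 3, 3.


Numerator = 64*6 + 56*4 + 72*3 + 50*3 = 974
Denominator = 6 + 4 + 3 + 3 = 16
WM = 974/16 = 60.8750

WM = 60.8750


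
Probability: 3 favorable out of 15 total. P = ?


P = 3/15 = 0.2000

P = 0.2000


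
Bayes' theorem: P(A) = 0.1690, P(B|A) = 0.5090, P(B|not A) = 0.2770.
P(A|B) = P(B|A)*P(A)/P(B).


P(B) = P(B|A)*P(A) + P(B|A')*P(A')
= 0.5090*0.1690 + 0.2770*0.8310
= 0.086021 + 0.230187 = 0.316208
P(A|B) = 0.086021/0.316208 = 0.2720

P(A|B) = 0.2720


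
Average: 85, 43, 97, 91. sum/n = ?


Sum = 85 + 43 + 97 + 91 = 316
n = 4
Mean = 316/4 = 79.0000

Mean = 79.0000


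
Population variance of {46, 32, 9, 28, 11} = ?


Mean = 25.2000
Squared deviations: 432.6400, 46.2400, 262.4400, 7.8400, 201.6400
Sum = 950.8000
Variance = 950.8000/5 = 190.1600

Variance = 190.1600


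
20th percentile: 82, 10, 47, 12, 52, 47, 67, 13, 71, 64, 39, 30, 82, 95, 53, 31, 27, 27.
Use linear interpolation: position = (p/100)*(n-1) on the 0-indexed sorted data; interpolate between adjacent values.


Sorted: 10, 12, 13, 27, 27, 30, 31, 39, 47, 47, 52, 53, 64, 67, 71, 82, 82, 95
n = 18
Index = 20/100 * 17 = 3.4000
Lower = data[3] = 27, Upper = data[4] = 27
P20 = 27 + 0.4000*(0) = 27.0000

P20 = 27.0000


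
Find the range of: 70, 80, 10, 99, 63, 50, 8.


Max = 99, Min = 8
Range = 99 - 8 = 91

Range = 91


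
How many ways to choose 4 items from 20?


C(20,4) = 20!/(4! × 16!)
= 2432902008176640000/(24 × 20922789888000)
= 4845

C(20,4) = 4845


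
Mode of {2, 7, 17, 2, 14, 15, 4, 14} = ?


Frequencies: 2:2, 4:1, 7:1, 14:2, 15:1, 17:1
Max frequency = 2
Mode = 2, 14

Mode = 2, 14


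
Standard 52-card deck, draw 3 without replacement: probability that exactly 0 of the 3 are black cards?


Hypergeometric: P(X=0) = C(26,0)·C(26,3) / C(52,3)
= 1 × 2600 / 22100
= 2600/22100 = 0.1176

P = 0.1176


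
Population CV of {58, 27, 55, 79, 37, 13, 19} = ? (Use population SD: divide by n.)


Mean = 41.1429
SD = 22.0676
CV = (22.0676/41.1429)*100 = 53.6366%

CV = 53.6366%


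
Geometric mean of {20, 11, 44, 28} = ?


Product = 20 × 11 × 44 × 28 = 271040
GM = 271040^(1/4) = 22.8170

GM = 22.8170


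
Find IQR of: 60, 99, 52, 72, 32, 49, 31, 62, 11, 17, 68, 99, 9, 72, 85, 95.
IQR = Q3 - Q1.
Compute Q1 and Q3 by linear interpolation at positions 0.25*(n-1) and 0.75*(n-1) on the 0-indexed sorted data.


Sorted: 9, 11, 17, 31, 32, 49, 52, 60, 62, 68, 72, 72, 85, 95, 99, 99
Q1 (25th %ile) = 31.7500
Q3 (75th %ile) = 75.2500
IQR = 75.2500 - 31.7500 = 43.5000

IQR = 43.5000


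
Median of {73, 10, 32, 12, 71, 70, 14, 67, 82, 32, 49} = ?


Sorted: 10, 12, 14, 32, 32, 49, 67, 70, 71, 73, 82
n = 11 (odd)
Middle value = 49

Median = 49


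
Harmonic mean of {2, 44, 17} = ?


Sum of reciprocals = 1/2 + 1/44 + 1/17 = 0.581551
HM = 3/0.581551 = 5.1586

HM = 5.1586


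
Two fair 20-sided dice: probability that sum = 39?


Total outcomes = 20×20 = 400
Favorable (sum = 39): 2
P = 2/400 = 0.0050

P = 0.0050


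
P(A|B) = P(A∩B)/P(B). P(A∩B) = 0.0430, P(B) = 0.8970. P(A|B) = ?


P(A|B) = 0.0430/0.8970 = 0.0479

P(A|B) = 0.0479


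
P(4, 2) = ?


P(4,2) = 4!/2!
= 24/2
= 12

P(4,2) = 12


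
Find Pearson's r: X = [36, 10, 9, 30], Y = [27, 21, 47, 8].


Mean X = 21.2500, Mean Y = 25.7500
SD X = 11.945187, SD Y = 14.060139
Cov = -85.937500
r = -85.937500/(11.945187*14.060139) = -0.5117

r = -0.5117


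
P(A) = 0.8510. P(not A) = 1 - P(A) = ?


P(not A) = 1 - 0.8510 = 0.1490

P(not A) = 0.1490


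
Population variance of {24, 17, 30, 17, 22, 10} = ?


Mean = 20.0000
Squared deviations: 16.0000, 9.0000, 100.0000, 9.0000, 4.0000, 100.0000
Sum = 238.0000
Variance = 238.0000/6 = 39.6667

Variance = 39.6667


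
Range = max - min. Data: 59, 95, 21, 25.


Max = 95, Min = 21
Range = 95 - 21 = 74

Range = 74


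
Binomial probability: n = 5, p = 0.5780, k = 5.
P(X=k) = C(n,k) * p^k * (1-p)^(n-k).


C(5,5) = 1
p^5 = 0.064512
(1-p)^0 = 1.000000
P = 1 * 0.064512 * 1.000000 = 0.0645

P(X=5) = 0.0645


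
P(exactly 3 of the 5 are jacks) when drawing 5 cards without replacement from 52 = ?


Hypergeometric: P(X=3) = C(4,3)·C(48,2) / C(52,5)
= 4 × 1128 / 2598960
= 4512/2598960 = 0.0017

P = 0.0017


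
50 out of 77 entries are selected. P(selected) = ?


P = 50/77 = 0.6494

P = 0.6494


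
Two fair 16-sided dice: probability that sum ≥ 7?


Total outcomes = 16×16 = 256
Favorable (sum ≥ 7): 241
P = 241/256 = 0.9414

P = 0.9414


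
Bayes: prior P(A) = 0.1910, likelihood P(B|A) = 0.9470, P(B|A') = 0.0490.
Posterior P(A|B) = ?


P(B) = P(B|A)*P(A) + P(B|A')*P(A')
= 0.9470*0.1910 + 0.0490*0.8090
= 0.180877 + 0.039641 = 0.220518
P(A|B) = 0.180877/0.220518 = 0.8202

P(A|B) = 0.8202


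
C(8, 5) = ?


C(8,5) = 8!/(5! × 3!)
= 40320/(120 × 6)
= 56

C(8,5) = 56


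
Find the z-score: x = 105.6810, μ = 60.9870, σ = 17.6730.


z = (105.6810 - 60.9870)/17.6730
= 44.6940/17.6730
= 2.5289

z = 2.5289


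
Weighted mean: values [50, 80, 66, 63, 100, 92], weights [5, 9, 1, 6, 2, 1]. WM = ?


Numerator = 50*5 + 80*9 + 66*1 + 63*6 + 100*2 + 92*1 = 1706
Denominator = 5 + 9 + 1 + 6 + 2 + 1 = 24
WM = 1706/24 = 71.0833

WM = 71.0833


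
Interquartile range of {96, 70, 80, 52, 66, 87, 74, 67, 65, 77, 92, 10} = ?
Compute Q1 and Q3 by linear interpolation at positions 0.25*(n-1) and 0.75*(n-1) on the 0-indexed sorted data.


Sorted: 10, 52, 65, 66, 67, 70, 74, 77, 80, 87, 92, 96
Q1 (25th %ile) = 65.7500
Q3 (75th %ile) = 81.7500
IQR = 81.7500 - 65.7500 = 16.0000

IQR = 16.0000


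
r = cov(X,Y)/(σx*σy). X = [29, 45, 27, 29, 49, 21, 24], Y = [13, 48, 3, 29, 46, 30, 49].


Mean X = 32.0000, Mean Y = 31.1429
SD X = 9.899495, SD Y = 16.694127
Cov = 77.571429
r = 77.571429/(9.899495*16.694127) = 0.4694

r = 0.4694


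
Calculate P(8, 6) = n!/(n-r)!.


P(8,6) = 8!/2!
= 40320/2
= 20160

P(8,6) = 20160


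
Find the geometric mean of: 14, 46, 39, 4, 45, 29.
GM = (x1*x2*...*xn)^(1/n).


Product = 14 × 46 × 39 × 4 × 45 × 29 = 131105520
GM = 131105520^(1/6) = 22.5391

GM = 22.5391


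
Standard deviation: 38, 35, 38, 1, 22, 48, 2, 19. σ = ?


Mean = 25.3750
Variance = 264.4844
SD = sqrt(264.4844) = 16.2630

SD = 16.2630


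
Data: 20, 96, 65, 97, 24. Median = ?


Sorted: 20, 24, 65, 96, 97
n = 5 (odd)
Middle value = 65

Median = 65


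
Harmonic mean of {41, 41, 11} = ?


Sum of reciprocals = 1/41 + 1/41 + 1/11 = 0.139690
HM = 3/0.139690 = 21.4762

HM = 21.4762


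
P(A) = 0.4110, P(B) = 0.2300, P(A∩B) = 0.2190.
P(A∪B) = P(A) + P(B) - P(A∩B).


P(A∪B) = 0.4110 + 0.2300 - 0.2190
= 0.6410 - 0.2190
= 0.4220

P(A∪B) = 0.4220


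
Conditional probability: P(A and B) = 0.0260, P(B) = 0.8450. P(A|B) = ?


P(A|B) = 0.0260/0.8450 = 0.0308

P(A|B) = 0.0308


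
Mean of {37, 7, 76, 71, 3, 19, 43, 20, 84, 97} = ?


Sum = 37 + 7 + 76 + 71 + 3 + 19 + 43 + 20 + 84 + 97 = 457
n = 10
Mean = 457/10 = 45.7000

Mean = 45.7000


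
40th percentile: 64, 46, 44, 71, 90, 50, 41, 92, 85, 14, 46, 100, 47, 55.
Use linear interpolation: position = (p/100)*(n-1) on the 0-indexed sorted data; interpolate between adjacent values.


Sorted: 14, 41, 44, 46, 46, 47, 50, 55, 64, 71, 85, 90, 92, 100
n = 14
Index = 40/100 * 13 = 5.2000
Lower = data[5] = 47, Upper = data[6] = 50
P40 = 47 + 0.2000*(3) = 47.6000

P40 = 47.6000


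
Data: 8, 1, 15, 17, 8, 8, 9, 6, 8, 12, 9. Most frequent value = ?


Frequencies: 1:1, 6:1, 8:4, 9:2, 12:1, 15:1, 17:1
Max frequency = 4
Mode = 8

Mode = 8


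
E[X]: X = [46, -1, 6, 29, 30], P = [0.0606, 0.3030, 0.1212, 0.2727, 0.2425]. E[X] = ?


E[X] = 46*0.0606 - 1*0.3030 + 6*0.1212 + 29*0.2727 + 30*0.2425
= 2.7876 - 0.3030 + 0.7272 + 7.9083 + 7.2750
= 18.3951

E[X] = 18.3951


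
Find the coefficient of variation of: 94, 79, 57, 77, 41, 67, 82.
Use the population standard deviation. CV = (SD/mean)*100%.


Mean = 71.0000
SD = 16.3095
CV = (16.3095/71.0000)*100 = 22.9711%

CV = 22.9711%


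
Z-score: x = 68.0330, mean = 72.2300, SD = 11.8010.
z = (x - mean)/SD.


z = (68.0330 - 72.2300)/11.8010
= -4.1970/11.8010
= -0.3556

z = -0.3556


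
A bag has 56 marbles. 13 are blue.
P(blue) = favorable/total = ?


P = 13/56 = 0.2321

P = 0.2321


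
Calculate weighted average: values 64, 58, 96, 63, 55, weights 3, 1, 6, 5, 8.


Numerator = 64*3 + 58*1 + 96*6 + 63*5 + 55*8 = 1581
Denominator = 3 + 1 + 6 + 5 + 8 = 23
WM = 1581/23 = 68.7391

WM = 68.7391


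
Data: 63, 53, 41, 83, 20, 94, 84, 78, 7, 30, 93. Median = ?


Sorted: 7, 20, 30, 41, 53, 63, 78, 83, 84, 93, 94
n = 11 (odd)
Middle value = 63

Median = 63


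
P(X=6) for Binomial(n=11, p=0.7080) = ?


C(11,6) = 462
p^6 = 0.125950
(1-p)^5 = 0.002123
P = 462 * 0.125950 * 0.002123 = 0.1235

P(X=6) = 0.1235


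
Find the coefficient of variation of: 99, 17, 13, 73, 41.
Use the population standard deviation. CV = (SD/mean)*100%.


Mean = 48.6000
SD = 33.0430
CV = (33.0430/48.6000)*100 = 67.9897%

CV = 67.9897%


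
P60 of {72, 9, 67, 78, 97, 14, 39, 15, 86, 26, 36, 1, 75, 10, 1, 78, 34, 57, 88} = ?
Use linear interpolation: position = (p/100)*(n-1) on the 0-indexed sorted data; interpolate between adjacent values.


Sorted: 1, 1, 9, 10, 14, 15, 26, 34, 36, 39, 57, 67, 72, 75, 78, 78, 86, 88, 97
n = 19
Index = 60/100 * 18 = 10.8000
Lower = data[10] = 57, Upper = data[11] = 67
P60 = 57 + 0.8000*(10) = 65.0000

P60 = 65.0000


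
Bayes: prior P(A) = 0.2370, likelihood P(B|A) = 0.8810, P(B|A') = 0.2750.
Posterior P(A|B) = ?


P(B) = P(B|A)*P(A) + P(B|A')*P(A')
= 0.8810*0.2370 + 0.2750*0.7630
= 0.208797 + 0.209825 = 0.418622
P(A|B) = 0.208797/0.418622 = 0.4988

P(A|B) = 0.4988


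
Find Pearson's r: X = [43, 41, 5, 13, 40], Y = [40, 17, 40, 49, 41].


Mean X = 28.4000, Mean Y = 37.4000
SD X = 16.069848, SD Y = 10.744301
Cov = -83.360000
r = -83.360000/(16.069848*10.744301) = -0.4828

r = -0.4828


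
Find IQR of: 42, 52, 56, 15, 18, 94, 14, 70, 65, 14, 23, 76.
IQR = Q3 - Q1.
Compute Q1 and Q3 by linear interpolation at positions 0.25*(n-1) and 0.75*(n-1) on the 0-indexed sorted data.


Sorted: 14, 14, 15, 18, 23, 42, 52, 56, 65, 70, 76, 94
Q1 (25th %ile) = 17.2500
Q3 (75th %ile) = 66.2500
IQR = 66.2500 - 17.2500 = 49.0000

IQR = 49.0000


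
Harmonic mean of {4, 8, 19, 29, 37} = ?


Sum of reciprocals = 1/4 + 1/8 + 1/19 + 1/29 + 1/37 = 0.489141
HM = 5/0.489141 = 10.2220

HM = 10.2220


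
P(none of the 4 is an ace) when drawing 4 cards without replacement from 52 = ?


P(no aces) = (48/52) × (47/51) × (46/50) × (45/49)
= 0.7187

P = 0.7187


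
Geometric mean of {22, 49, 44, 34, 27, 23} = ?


Product = 22 × 49 × 44 × 34 × 27 × 23 = 1001479248
GM = 1001479248^(1/6) = 31.6306

GM = 31.6306


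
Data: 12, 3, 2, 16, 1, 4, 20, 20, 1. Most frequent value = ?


Frequencies: 1:2, 2:1, 3:1, 4:1, 12:1, 16:1, 20:2
Max frequency = 2
Mode = 1, 20

Mode = 1, 20


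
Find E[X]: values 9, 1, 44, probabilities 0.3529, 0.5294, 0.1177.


E[X] = 9*0.3529 + 1*0.5294 + 44*0.1177
= 3.1761 + 0.5294 + 5.1788
= 8.8843

E[X] = 8.8843


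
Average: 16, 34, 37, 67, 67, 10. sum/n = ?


Sum = 16 + 34 + 37 + 67 + 67 + 10 = 231
n = 6
Mean = 231/6 = 38.5000

Mean = 38.5000


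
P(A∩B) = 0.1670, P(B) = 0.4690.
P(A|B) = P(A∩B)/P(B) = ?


P(A|B) = 0.1670/0.4690 = 0.3561

P(A|B) = 0.3561


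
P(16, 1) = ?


P(16,1) = 16!/15!
= 20922789888000/1307674368000
= 16

P(16,1) = 16


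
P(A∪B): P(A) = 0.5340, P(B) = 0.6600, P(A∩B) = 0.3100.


P(A∪B) = 0.5340 + 0.6600 - 0.3100
= 1.1940 - 0.3100
= 0.8840

P(A∪B) = 0.8840


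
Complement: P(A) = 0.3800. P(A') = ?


P(not A) = 1 - 0.3800 = 0.6200

P(not A) = 0.6200


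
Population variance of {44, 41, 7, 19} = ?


Mean = 27.7500
Squared deviations: 264.0625, 175.5625, 430.5625, 76.5625
Sum = 946.7500
Variance = 946.7500/4 = 236.6875

Variance = 236.6875


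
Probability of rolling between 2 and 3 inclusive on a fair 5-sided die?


Favorable outcomes (2 ≤ roll ≤ 3): 2
Total outcomes = 5
P = 2/5 = 0.4000

P = 0.4000


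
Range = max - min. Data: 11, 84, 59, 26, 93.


Max = 93, Min = 11
Range = 93 - 11 = 82

Range = 82


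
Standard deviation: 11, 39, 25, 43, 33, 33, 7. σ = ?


Mean = 27.2857
Variance = 161.6327
SD = sqrt(161.6327) = 12.7135

SD = 12.7135


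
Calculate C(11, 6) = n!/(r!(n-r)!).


C(11,6) = 11!/(6! × 5!)
= 39916800/(720 × 120)
= 462

C(11,6) = 462


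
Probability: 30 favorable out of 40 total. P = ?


P = 30/40 = 0.7500

P = 0.7500


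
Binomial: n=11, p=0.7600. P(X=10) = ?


C(11,10) = 11
p^10 = 0.064289
(1-p)^1 = 0.240000
P = 11 * 0.064289 * 0.240000 = 0.1697

P(X=10) = 0.1697


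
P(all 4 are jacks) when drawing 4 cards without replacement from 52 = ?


P(all jacks) = (4/52) × (3/51) × (2/50) × (1/49)
= 3.6938e-06

P = 3.6938e-06


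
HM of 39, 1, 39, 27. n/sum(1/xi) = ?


Sum of reciprocals = 1/39 + 1/1 + 1/39 + 1/27 = 1.088319
HM = 4/1.088319 = 3.6754

HM = 3.6754


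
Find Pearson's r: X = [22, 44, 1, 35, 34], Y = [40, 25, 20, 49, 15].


Mean X = 27.2000, Mean Y = 29.8000
SD X = 14.851263, SD Y = 12.734206
Cov = 34.440000
r = 34.440000/(14.851263*12.734206) = 0.1821

r = 0.1821


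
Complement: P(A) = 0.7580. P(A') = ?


P(not A) = 1 - 0.7580 = 0.2420

P(not A) = 0.2420


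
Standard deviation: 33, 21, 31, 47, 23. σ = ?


Mean = 31.0000
Variance = 84.8000
SD = sqrt(84.8000) = 9.2087

SD = 9.2087


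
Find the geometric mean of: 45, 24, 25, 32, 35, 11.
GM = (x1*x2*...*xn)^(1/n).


Product = 45 × 24 × 25 × 32 × 35 × 11 = 332640000
GM = 332640000^(1/6) = 26.3226

GM = 26.3226


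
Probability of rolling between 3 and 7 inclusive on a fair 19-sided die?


Favorable outcomes (3 ≤ roll ≤ 7): 5
Total outcomes = 19
P = 5/19 = 0.2632

P = 0.2632


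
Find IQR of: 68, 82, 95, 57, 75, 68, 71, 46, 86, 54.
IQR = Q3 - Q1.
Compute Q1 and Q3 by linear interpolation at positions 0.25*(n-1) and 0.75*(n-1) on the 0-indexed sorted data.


Sorted: 46, 54, 57, 68, 68, 71, 75, 82, 86, 95
Q1 (25th %ile) = 59.7500
Q3 (75th %ile) = 80.2500
IQR = 80.2500 - 59.7500 = 20.5000

IQR = 20.5000


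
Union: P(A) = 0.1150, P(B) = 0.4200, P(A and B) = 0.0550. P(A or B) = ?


P(A∪B) = 0.1150 + 0.4200 - 0.0550
= 0.5350 - 0.0550
= 0.4800

P(A∪B) = 0.4800


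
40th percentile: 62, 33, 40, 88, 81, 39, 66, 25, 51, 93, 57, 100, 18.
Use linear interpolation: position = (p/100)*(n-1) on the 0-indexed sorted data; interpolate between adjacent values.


Sorted: 18, 25, 33, 39, 40, 51, 57, 62, 66, 81, 88, 93, 100
n = 13
Index = 40/100 * 12 = 4.8000
Lower = data[4] = 40, Upper = data[5] = 51
P40 = 40 + 0.8000*(11) = 48.8000

P40 = 48.8000


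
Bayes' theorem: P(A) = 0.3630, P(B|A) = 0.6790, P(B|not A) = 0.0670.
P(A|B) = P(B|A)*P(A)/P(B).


P(B) = P(B|A)*P(A) + P(B|A')*P(A')
= 0.6790*0.3630 + 0.0670*0.6370
= 0.246477 + 0.042679 = 0.289156
P(A|B) = 0.246477/0.289156 = 0.8524

P(A|B) = 0.8524


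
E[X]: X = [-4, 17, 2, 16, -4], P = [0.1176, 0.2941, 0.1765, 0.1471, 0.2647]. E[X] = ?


E[X] = -4*0.1176 + 17*0.2941 + 2*0.1765 + 16*0.1471 - 4*0.2647
= -0.4704 + 4.9997 + 0.3530 + 2.3536 - 1.0588
= 6.1771

E[X] = 6.1771


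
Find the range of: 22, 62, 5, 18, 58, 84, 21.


Max = 84, Min = 5
Range = 84 - 5 = 79

Range = 79


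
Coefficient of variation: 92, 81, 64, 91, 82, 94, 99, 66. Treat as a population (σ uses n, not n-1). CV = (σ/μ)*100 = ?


Mean = 83.6250
SD = 12.1134
CV = (12.1134/83.6250)*100 = 14.4854%

CV = 14.4854%


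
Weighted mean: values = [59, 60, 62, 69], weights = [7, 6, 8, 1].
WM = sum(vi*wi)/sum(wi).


Numerator = 59*7 + 60*6 + 62*8 + 69*1 = 1338
Denominator = 7 + 6 + 8 + 1 = 22
WM = 1338/22 = 60.8182

WM = 60.8182


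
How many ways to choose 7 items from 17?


C(17,7) = 17!/(7! × 10!)
= 355687428096000/(5040 × 3628800)
= 19448

C(17,7) = 19448


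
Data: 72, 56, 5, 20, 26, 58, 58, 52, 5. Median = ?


Sorted: 5, 5, 20, 26, 52, 56, 58, 58, 72
n = 9 (odd)
Middle value = 52

Median = 52


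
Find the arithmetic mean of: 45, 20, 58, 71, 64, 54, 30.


Sum = 45 + 20 + 58 + 71 + 64 + 54 + 30 = 342
n = 7
Mean = 342/7 = 48.8571

Mean = 48.8571


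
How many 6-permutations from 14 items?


P(14,6) = 14!/8!
= 87178291200/40320
= 2162160

P(14,6) = 2162160


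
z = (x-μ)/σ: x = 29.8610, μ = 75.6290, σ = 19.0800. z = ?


z = (29.8610 - 75.6290)/19.0800
= -45.7680/19.0800
= -2.3987

z = -2.3987


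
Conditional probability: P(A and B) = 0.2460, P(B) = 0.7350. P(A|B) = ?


P(A|B) = 0.2460/0.7350 = 0.3347

P(A|B) = 0.3347


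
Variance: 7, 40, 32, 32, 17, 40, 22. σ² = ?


Mean = 27.1429
Squared deviations: 405.7347, 165.3061, 23.5918, 23.5918, 102.8776, 165.3061, 26.4490
Sum = 912.8571
Variance = 912.8571/7 = 130.4082

Variance = 130.4082


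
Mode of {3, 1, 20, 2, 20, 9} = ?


Frequencies: 1:1, 2:1, 3:1, 9:1, 20:2
Max frequency = 2
Mode = 20

Mode = 20


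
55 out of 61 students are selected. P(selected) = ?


P = 55/61 = 0.9016

P = 0.9016


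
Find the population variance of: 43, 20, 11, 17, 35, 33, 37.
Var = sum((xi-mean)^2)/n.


Mean = 28.0000
Squared deviations: 225.0000, 64.0000, 289.0000, 121.0000, 49.0000, 25.0000, 81.0000
Sum = 854.0000
Variance = 854.0000/7 = 122.0000

Variance = 122.0000


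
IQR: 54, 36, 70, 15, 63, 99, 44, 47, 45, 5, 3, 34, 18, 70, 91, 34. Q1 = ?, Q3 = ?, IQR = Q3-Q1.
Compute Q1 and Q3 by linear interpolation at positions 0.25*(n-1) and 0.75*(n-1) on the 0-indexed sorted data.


Sorted: 3, 5, 15, 18, 34, 34, 36, 44, 45, 47, 54, 63, 70, 70, 91, 99
Q1 (25th %ile) = 30.0000
Q3 (75th %ile) = 64.7500
IQR = 64.7500 - 30.0000 = 34.7500

IQR = 34.7500


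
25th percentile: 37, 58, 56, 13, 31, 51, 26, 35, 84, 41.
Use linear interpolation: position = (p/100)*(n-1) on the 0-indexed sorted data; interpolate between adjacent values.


Sorted: 13, 26, 31, 35, 37, 41, 51, 56, 58, 84
n = 10
Index = 25/100 * 9 = 2.2500
Lower = data[2] = 31, Upper = data[3] = 35
P25 = 31 + 0.2500*(4) = 32.0000

P25 = 32.0000


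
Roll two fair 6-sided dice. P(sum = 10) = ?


Total outcomes = 6×6 = 36
Favorable (sum = 10): 3
P = 3/36 = 0.0833

P = 0.0833


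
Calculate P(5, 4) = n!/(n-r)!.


P(5,4) = 5!/1!
= 120/1
= 120

P(5,4) = 120


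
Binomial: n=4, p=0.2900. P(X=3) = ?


C(4,3) = 4
p^3 = 0.024389
(1-p)^1 = 0.710000
P = 4 * 0.024389 * 0.710000 = 0.0693

P(X=3) = 0.0693


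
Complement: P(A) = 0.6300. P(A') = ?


P(not A) = 1 - 0.6300 = 0.3700

P(not A) = 0.3700


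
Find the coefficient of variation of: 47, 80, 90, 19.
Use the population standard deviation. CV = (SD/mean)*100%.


Mean = 59.0000
SD = 28.0446
CV = (28.0446/59.0000)*100 = 47.5332%

CV = 47.5332%


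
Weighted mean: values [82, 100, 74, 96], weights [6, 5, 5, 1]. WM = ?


Numerator = 82*6 + 100*5 + 74*5 + 96*1 = 1458
Denominator = 6 + 5 + 5 + 1 = 17
WM = 1458/17 = 85.7647

WM = 85.7647


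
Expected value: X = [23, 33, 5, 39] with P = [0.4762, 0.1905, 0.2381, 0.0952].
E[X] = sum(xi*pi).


E[X] = 23*0.4762 + 33*0.1905 + 5*0.2381 + 39*0.0952
= 10.9526 + 6.2865 + 1.1905 + 3.7128
= 22.1424

E[X] = 22.1424


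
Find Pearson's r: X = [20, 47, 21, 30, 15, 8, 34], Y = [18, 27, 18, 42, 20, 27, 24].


Mean X = 25.0000, Mean Y = 25.1429
SD X = 12.071217, SD Y = 7.753867
Cov = 28.428571
r = 28.428571/(12.071217*7.753867) = 0.3037

r = 0.3037


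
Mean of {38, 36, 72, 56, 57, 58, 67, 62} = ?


Sum = 38 + 36 + 72 + 56 + 57 + 58 + 67 + 62 = 446
n = 8
Mean = 446/8 = 55.7500

Mean = 55.7500


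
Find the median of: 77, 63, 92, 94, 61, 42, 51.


Sorted: 42, 51, 61, 63, 77, 92, 94
n = 7 (odd)
Middle value = 63

Median = 63


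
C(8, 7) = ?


C(8,7) = 8!/(7! × 1!)
= 40320/(5040 × 1)
= 8

C(8,7) = 8


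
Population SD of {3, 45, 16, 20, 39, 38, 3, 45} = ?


Mean = 26.1250
Variance = 278.6094
SD = sqrt(278.6094) = 16.6916

SD = 16.6916


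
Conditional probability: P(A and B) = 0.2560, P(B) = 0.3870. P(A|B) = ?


P(A|B) = 0.2560/0.3870 = 0.6615

P(A|B) = 0.6615


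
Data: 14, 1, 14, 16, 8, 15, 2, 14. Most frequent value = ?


Frequencies: 1:1, 2:1, 8:1, 14:3, 15:1, 16:1
Max frequency = 3
Mode = 14

Mode = 14


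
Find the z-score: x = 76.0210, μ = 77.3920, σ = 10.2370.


z = (76.0210 - 77.3920)/10.2370
= -1.3710/10.2370
= -0.1339

z = -0.1339


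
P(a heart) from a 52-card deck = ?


13 hearts in 52 cards
P = 13/52 = 0.2500

P = 0.2500


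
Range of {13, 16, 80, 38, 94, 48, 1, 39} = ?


Max = 94, Min = 1
Range = 94 - 1 = 93

Range = 93


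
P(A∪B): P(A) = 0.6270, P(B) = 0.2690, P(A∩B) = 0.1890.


P(A∪B) = 0.6270 + 0.2690 - 0.1890
= 0.8960 - 0.1890
= 0.7070

P(A∪B) = 0.7070


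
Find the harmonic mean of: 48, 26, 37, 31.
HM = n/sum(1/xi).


Sum of reciprocals = 1/48 + 1/26 + 1/37 + 1/31 = 0.118580
HM = 4/0.118580 = 33.7325

HM = 33.7325


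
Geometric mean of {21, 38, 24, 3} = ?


Product = 21 × 38 × 24 × 3 = 57456
GM = 57456^(1/4) = 15.4822

GM = 15.4822


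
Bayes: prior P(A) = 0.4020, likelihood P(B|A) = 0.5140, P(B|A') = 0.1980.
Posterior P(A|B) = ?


P(B) = P(B|A)*P(A) + P(B|A')*P(A')
= 0.5140*0.4020 + 0.1980*0.5980
= 0.206628 + 0.118404 = 0.325032
P(A|B) = 0.206628/0.325032 = 0.6357

P(A|B) = 0.6357


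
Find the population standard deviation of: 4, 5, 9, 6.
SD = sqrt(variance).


Mean = 6.0000
Variance = 3.5000
SD = sqrt(3.5000) = 1.8708

SD = 1.8708


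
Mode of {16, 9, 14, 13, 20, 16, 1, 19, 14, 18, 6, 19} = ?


Frequencies: 1:1, 6:1, 9:1, 13:1, 14:2, 16:2, 18:1, 19:2, 20:1
Max frequency = 2
Mode = 14, 16, 19

Mode = 14, 16, 19


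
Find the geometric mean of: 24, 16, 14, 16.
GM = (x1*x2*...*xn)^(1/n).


Product = 24 × 16 × 14 × 16 = 86016
GM = 86016^(1/4) = 17.1256

GM = 17.1256


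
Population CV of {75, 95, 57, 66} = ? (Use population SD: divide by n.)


Mean = 73.2500
SD = 14.0779
CV = (14.0779/73.2500)*100 = 19.2190%

CV = 19.2190%


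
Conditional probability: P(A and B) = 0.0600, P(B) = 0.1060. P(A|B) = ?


P(A|B) = 0.0600/0.1060 = 0.5660

P(A|B) = 0.5660


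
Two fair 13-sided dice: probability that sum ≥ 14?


Total outcomes = 13×13 = 169
Favorable (sum ≥ 14): 91
P = 91/169 = 0.5385

P = 0.5385


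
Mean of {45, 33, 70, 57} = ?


Sum = 45 + 33 + 70 + 57 = 205
n = 4
Mean = 205/4 = 51.2500

Mean = 51.2500


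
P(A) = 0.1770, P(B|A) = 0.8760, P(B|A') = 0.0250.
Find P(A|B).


P(B) = P(B|A)*P(A) + P(B|A')*P(A')
= 0.8760*0.1770 + 0.0250*0.8230
= 0.155052 + 0.020575 = 0.175627
P(A|B) = 0.155052/0.175627 = 0.8828

P(A|B) = 0.8828


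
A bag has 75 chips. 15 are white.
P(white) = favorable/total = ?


P = 15/75 = 0.2000

P = 0.2000


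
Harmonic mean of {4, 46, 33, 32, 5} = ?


Sum of reciprocals = 1/4 + 1/46 + 1/33 + 1/32 + 1/5 = 0.533292
HM = 5/0.533292 = 9.3757

HM = 9.3757


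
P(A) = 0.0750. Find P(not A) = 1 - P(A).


P(not A) = 1 - 0.0750 = 0.9250

P(not A) = 0.9250


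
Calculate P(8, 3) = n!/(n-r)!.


P(8,3) = 8!/5!
= 40320/120
= 336

P(8,3) = 336


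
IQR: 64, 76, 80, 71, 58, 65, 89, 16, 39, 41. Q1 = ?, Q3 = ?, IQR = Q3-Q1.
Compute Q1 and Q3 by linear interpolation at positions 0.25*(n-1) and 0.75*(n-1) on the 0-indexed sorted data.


Sorted: 16, 39, 41, 58, 64, 65, 71, 76, 80, 89
Q1 (25th %ile) = 45.2500
Q3 (75th %ile) = 74.7500
IQR = 74.7500 - 45.2500 = 29.5000

IQR = 29.5000


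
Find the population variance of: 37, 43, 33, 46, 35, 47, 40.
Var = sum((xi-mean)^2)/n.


Mean = 40.1429
Squared deviations: 9.8776, 8.1633, 51.0204, 34.3061, 26.4490, 47.0204, 0.0204
Sum = 176.8571
Variance = 176.8571/7 = 25.2653

Variance = 25.2653


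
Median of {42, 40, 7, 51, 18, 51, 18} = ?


Sorted: 7, 18, 18, 40, 42, 51, 51
n = 7 (odd)
Middle value = 40

Median = 40


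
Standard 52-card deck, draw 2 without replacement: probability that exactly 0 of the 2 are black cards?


Hypergeometric: P(X=0) = C(26,0)·C(26,2) / C(52,2)
= 1 × 325 / 1326
= 325/1326 = 0.2451

P = 0.2451


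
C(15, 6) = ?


C(15,6) = 15!/(6! × 9!)
= 1307674368000/(720 × 362880)
= 5005

C(15,6) = 5005


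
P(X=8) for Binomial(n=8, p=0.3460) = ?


C(8,8) = 1
p^8 = 0.000205
(1-p)^0 = 1.000000
P = 1 * 0.000205 * 1.000000 = 0.0002

P(X=8) = 0.0002


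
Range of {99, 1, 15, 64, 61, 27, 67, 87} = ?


Max = 99, Min = 1
Range = 99 - 1 = 98

Range = 98


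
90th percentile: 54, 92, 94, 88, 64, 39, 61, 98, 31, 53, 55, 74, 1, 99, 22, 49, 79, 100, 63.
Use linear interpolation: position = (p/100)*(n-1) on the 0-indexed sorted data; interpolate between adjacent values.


Sorted: 1, 22, 31, 39, 49, 53, 54, 55, 61, 63, 64, 74, 79, 88, 92, 94, 98, 99, 100
n = 19
Index = 90/100 * 18 = 16.2000
Lower = data[16] = 98, Upper = data[17] = 99
P90 = 98 + 0.2000*(1) = 98.2000

P90 = 98.2000


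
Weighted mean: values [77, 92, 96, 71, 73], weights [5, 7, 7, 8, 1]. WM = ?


Numerator = 77*5 + 92*7 + 96*7 + 71*8 + 73*1 = 2342
Denominator = 5 + 7 + 7 + 8 + 1 = 28
WM = 2342/28 = 83.6429

WM = 83.6429
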